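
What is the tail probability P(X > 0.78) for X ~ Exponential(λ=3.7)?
0.055799

We have X ~ Exponential(λ=3.7).

P(X > 0.78) = 1 - P(X ≤ 0.78)
                = 1 - F(0.78)
                = 1 - 0.944201
                = 0.055799

So there's approximately a 5.6% chance that X exceeds 0.78.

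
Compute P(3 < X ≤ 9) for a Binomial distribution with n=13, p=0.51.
0.906877

We have X ~ Binomial(n=13, p=0.51).

To find P(3 < X ≤ 9), we use:
P(3 < X ≤ 9) = P(X ≤ 9) - P(X ≤ 3)
                 = F(9) - F(3)
                 = 0.946445 - 0.039568
                 = 0.906877

So there's approximately a 90.7% chance that X falls in this range.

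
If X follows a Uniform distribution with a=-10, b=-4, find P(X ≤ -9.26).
0.123333

We have X ~ Uniform(a=-10, b=-4).

The CDF gives us P(X ≤ k).

Using the CDF:
P(X ≤ -9.26) = 0.123333

This means there's approximately a 12.3% chance that X is at most -9.26.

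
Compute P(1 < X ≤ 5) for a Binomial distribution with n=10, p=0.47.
0.677065

We have X ~ Binomial(n=10, p=0.47).

To find P(1 < X ≤ 5), we use:
P(1 < X ≤ 5) = P(X ≤ 5) - P(X ≤ 1)
                 = F(5) - F(1)
                 = 0.694323 - 0.017258
                 = 0.677065

So there's approximately a 67.7% chance that X falls in this range.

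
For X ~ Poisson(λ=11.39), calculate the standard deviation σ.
3.3749

We have X ~ Poisson(λ=11.39).

For a Poisson distribution with λ=11.39:
σ = √Var(X) = 3.3749

The standard deviation is the square root of the variance.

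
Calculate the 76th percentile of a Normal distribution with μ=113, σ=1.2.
113.8476

We have X ~ Normal(μ=113, σ=1.2).

We want to find x such that P(X ≤ x) = 0.76.

This is the 76th percentile, which means 76% of values fall below this point.

Using the inverse CDF (quantile function):
x = F⁻¹(0.76) = 113.8476

Verification: P(X ≤ 113.8476) = 0.76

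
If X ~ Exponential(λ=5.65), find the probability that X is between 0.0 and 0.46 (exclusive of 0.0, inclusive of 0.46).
0.925652

We have X ~ Exponential(λ=5.65).

To find P(0.0 < X ≤ 0.46), we use:
P(0.0 < X ≤ 0.46) = P(X ≤ 0.46) - P(X ≤ 0.0)
                 = F(0.46) - F(0.0)
                 = 0.925652 - 0.000000
                 = 0.925652

So there's approximately a 92.6% chance that X falls in this range.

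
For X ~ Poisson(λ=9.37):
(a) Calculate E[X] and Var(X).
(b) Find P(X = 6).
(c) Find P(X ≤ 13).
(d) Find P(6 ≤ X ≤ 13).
(a) E[X] = 9.3700, Var(X) = 9.3700
(b) P(X = 6) = 0.080125
(c) P(X ≤ 13) = 0.905966
(d) P(6 ≤ X ≤ 13) = 0.810966

We have X ~ Poisson(λ=9.37).

(a) Moments:
E[X] = 9.3700
Var(X) = 9.3700
σ = √Var(X) = 3.0610

(b) Point probability using PMF:
P(X = 6) = 0.080125

(c) Cumulative probability using CDF:
P(X ≤ 13) = F(13) = 0.905966

(d) Range probability:
P(6 ≤ X ≤ 13) = P(X ≤ 13) - P(X ≤ 5)
                   = F(13) - F(5)
                   = 0.905966 - 0.094999
                   = 0.810966

This means approximately 81.1% of outcomes fall in the interval [6, 13].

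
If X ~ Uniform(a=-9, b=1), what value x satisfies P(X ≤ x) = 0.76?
-1.4000

We have X ~ Uniform(a=-9, b=1).

We want to find x such that P(X ≤ x) = 0.76.

This is the 76th percentile, which means 76% of values fall below this point.

Using the inverse CDF (quantile function):
x = F⁻¹(0.76) = -1.4000

Verification: P(X ≤ -1.4000) = 0.76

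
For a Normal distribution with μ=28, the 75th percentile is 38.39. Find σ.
σ = 15.4042

For X ~ Normal(μ, σ), the p-th percentile satisfies x = μ + z_p × σ,
where z_p = Φ⁻¹(p) is the standard normal quantile.

Step 1: z_{0.75} = Φ⁻¹(0.75) = 0.6745

Step 2: Solve for σ:
38.39 = 28 + 0.6745 × σ
σ = (38.39 - 28) / 0.6745
σ = 10.39 / 0.6745
σ = 15.4042

Verification: μ + z × σ = 28 + 0.6745 × 15.4042 = 38.39 ✓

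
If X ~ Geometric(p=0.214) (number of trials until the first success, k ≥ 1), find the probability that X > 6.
0.235795

We have X ~ Geometric(p=0.214) (number of trials until the first success, k ≥ 1).

P(X > 6) = 1 - P(X ≤ 6)
                = 1 - F(6)
                = 1 - 0.764205
                = 0.235795

So there's approximately a 23.6% chance that X exceeds 6.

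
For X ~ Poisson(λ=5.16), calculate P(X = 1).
0.029627

We have X ~ Poisson(λ=5.16).

For a Poisson distribution, the PMF gives us the probability of each outcome.

Using the PMF formula:
P(X = 1) = 0.029627

Rounded to 4 decimal places: 0.0296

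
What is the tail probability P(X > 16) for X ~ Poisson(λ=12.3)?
0.118392

We have X ~ Poisson(λ=12.3).

P(X > 16) = 1 - P(X ≤ 16)
                = 1 - F(16)
                = 1 - 0.881608
                = 0.118392

So there's approximately a 11.8% chance that X exceeds 16.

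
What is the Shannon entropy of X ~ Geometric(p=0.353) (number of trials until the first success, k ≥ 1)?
1.8393 nats

We have X ~ Geometric(p=0.353) (number of trials until the first success, k ≥ 1).

The Shannon entropy measures the uncertainty or information content of the distribution.

For a Geometric distribution with p=0.353 (number of trials until the first success, k ≥ 1):
H(X) = 1.8393 nats

(In bits, this would be 2.6536 bits.)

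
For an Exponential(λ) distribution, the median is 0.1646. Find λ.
λ = 4.2111

For X ~ Exponential(λ), the CDF is F(x) = 1 - e^(-λx).
The median m satisfies F(m) = 0.5:
1 - e^(-λm) = 0.5
e^(-λm) = 0.5
λm = ln(2)
m = ln(2) / λ

Given m = 0.1646:
λ = ln(2) / 0.1646 = 0.693147 / 0.1646 = 4.2111

Verification: ln(2) / 4.2111 = 0.1646 ✓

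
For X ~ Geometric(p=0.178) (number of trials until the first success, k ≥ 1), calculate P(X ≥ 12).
0.115768

We have X ~ Geometric(p=0.178) (number of trials until the first success, k ≥ 1).

For discrete distributions, P(X ≥ 12) = 1 - P(X ≤ 11).

P(X ≤ 11) = 0.884232
P(X ≥ 12) = 1 - 0.884232 = 0.115768

So there's approximately a 11.6% chance that X is at least 12.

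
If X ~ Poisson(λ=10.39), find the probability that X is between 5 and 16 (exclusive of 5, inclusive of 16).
0.909767

We have X ~ Poisson(λ=10.39).

To find P(5 < X ≤ 16), we use:
P(5 < X ≤ 16) = P(X ≤ 16) - P(X ≤ 5)
                 = F(16) - F(5)
                 = 0.963464 - 0.053696
                 = 0.909767

So there's approximately a 91.0% chance that X falls in this range.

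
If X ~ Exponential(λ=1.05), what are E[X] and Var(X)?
E[X] = 0.9524, Var(X) = 0.9070

We have X ~ Exponential(λ=1.05).

For an Exponential distribution with λ=1.05:

Expected value:
E[X] = 0.9524

Variance:
Var(X) = 0.9070

Standard deviation:
σ = √Var(X) = 0.9524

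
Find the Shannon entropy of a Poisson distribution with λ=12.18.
2.6617 nats

We have X ~ Poisson(λ=12.18).

The Shannon entropy measures the uncertainty or information content of the distribution.

For a Poisson distribution with λ=12.18:
H(X) = 2.6617 nats

(In bits, this would be 3.8400 bits.)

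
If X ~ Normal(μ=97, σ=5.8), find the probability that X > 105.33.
0.075472

We have X ~ Normal(μ=97, σ=5.8).

P(X > 105.33) = 1 - P(X ≤ 105.33)
                = 1 - F(105.33)
                = 1 - 0.924528
                = 0.075472

So there's approximately a 7.5% chance that X exceeds 105.33.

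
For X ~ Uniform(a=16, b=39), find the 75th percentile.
33.2500

We have X ~ Uniform(a=16, b=39).

We want to find x such that P(X ≤ x) = 0.75.

This is the 75th percentile, which means 75% of values fall below this point.

Using the inverse CDF (quantile function):
x = F⁻¹(0.75) = 33.2500

Verification: P(X ≤ 33.2500) = 0.75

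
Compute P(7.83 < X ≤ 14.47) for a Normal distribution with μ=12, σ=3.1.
0.697922

We have X ~ Normal(μ=12, σ=3.1).

To find P(7.83 < X ≤ 14.47), we use:
P(7.83 < X ≤ 14.47) = P(X ≤ 14.47) - P(X ≤ 7.83)
                 = F(14.47) - F(7.83)
                 = 0.787209 - 0.089287
                 = 0.697922

So there's approximately a 69.8% chance that X falls in this range.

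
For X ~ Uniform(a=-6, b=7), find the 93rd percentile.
6.0900

We have X ~ Uniform(a=-6, b=7).

We want to find x such that P(X ≤ x) = 0.93.

This is the 93rd percentile, which means 93% of values fall below this point.

Using the inverse CDF (quantile function):
x = F⁻¹(0.93) = 6.0900

Verification: P(X ≤ 6.0900) = 0.93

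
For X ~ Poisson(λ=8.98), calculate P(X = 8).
0.132046

We have X ~ Poisson(λ=8.98).

For a Poisson distribution, the PMF gives us the probability of each outcome.

Using the PMF formula:
P(X = 8) = 0.132046

Rounded to 4 decimal places: 0.1320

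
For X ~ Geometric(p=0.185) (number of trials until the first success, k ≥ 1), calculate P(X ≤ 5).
0.640426

We have X ~ Geometric(p=0.185) (number of trials until the first success, k ≥ 1).

The CDF gives us P(X ≤ k).

Using the CDF:
P(X ≤ 5) = 0.640426

This means there's approximately a 64.0% chance that X is at most 5.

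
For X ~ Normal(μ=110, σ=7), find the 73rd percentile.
114.2897

We have X ~ Normal(μ=110, σ=7).

We want to find x such that P(X ≤ x) = 0.73.

This is the 73rd percentile, which means 73% of values fall below this point.

Using the inverse CDF (quantile function):
x = F⁻¹(0.73) = 114.2897

Verification: P(X ≤ 114.2897) = 0.73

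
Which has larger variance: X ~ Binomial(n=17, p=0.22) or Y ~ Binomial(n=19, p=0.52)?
Y has larger variance (4.7424 > 2.9172)

Compute the variance for each distribution:

X ~ Binomial(n=17, p=0.22):
Var(X) = 2.9172

Y ~ Binomial(n=19, p=0.52):
Var(Y) = 4.7424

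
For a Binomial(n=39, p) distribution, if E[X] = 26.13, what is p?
p = 0.67

For a Binomial(n, p) distribution:
E[X] = n × p

Given n = 39 and E[X] = 26.13:
26.13 = 39 × p
p = 26.13 / 39 = 0.67

Verification: Binomial(39, 0.67) has E[X] = 26.13 ✓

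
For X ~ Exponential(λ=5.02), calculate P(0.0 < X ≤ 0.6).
0.950807

We have X ~ Exponential(λ=5.02).

To find P(0.0 < X ≤ 0.6), we use:
P(0.0 < X ≤ 0.6) = P(X ≤ 0.6) - P(X ≤ 0.0)
                 = F(0.6) - F(0.0)
                 = 0.950807 - 0.000000
                 = 0.950807

So there's approximately a 95.1% chance that X falls in this range.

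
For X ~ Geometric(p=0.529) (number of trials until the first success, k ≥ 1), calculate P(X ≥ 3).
0.221841

We have X ~ Geometric(p=0.529) (number of trials until the first success, k ≥ 1).

For discrete distributions, P(X ≥ 3) = 1 - P(X ≤ 2).

P(X ≤ 2) = 0.778159
P(X ≥ 3) = 1 - 0.778159 = 0.221841

So there's approximately a 22.2% chance that X is at least 3.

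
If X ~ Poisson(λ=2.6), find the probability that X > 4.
0.122577

We have X ~ Poisson(λ=2.6).

P(X > 4) = 1 - P(X ≤ 4)
                = 1 - F(4)
                = 1 - 0.877423
                = 0.122577

So there's approximately a 12.3% chance that X exceeds 4.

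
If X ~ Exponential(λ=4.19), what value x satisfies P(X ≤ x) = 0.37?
0.1103

We have X ~ Exponential(λ=4.19).

We want to find x such that P(X ≤ x) = 0.37.

This is the 37th percentile, which means 37% of values fall below this point.

Using the inverse CDF (quantile function):
x = F⁻¹(0.37) = 0.1103

Verification: P(X ≤ 0.1103) = 0.37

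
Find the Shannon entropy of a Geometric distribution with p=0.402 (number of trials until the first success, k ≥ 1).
1.6762 nats

We have X ~ Geometric(p=0.402) (number of trials until the first success, k ≥ 1).

The Shannon entropy measures the uncertainty or information content of the distribution.

For a Geometric distribution with p=0.402 (number of trials until the first success, k ≥ 1):
H(X) = 1.6762 nats

(In bits, this would be 2.4182 bits.)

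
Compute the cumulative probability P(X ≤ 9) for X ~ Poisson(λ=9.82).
0.480642

We have X ~ Poisson(λ=9.82).

The CDF gives us P(X ≤ k).

Using the CDF:
P(X ≤ 9) = 0.480642

This means there's approximately a 48.1% chance that X is at most 9.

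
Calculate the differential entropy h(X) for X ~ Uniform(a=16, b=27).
2.3979 nats

We have X ~ Uniform(a=16, b=27).

The differential entropy measures the uncertainty or information content of the distribution.

For a Uniform distribution with a=16, b=27:
h(X) = 2.3979 nats

(In bits, this would be 3.4594 bits.)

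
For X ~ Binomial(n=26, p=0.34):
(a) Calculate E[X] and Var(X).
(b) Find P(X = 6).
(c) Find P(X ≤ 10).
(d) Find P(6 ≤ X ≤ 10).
(a) E[X] = 8.8400, Var(X) = 5.8344
(b) P(X = 6) = 0.087481
(c) P(X ≤ 10) = 0.757428
(d) P(6 ≤ X ≤ 10) = 0.678231

We have X ~ Binomial(n=26, p=0.34).

(a) Moments:
E[X] = 8.8400
Var(X) = 5.8344
σ = √Var(X) = 2.4155

(b) Point probability using PMF:
P(X = 6) = 0.087481

(c) Cumulative probability using CDF:
P(X ≤ 10) = F(10) = 0.757428

(d) Range probability:
P(6 ≤ X ≤ 10) = P(X ≤ 10) - P(X ≤ 5)
                   = F(10) - F(5)
                   = 0.757428 - 0.079197
                   = 0.678231

This means approximately 67.8% of outcomes fall in the interval [6, 10].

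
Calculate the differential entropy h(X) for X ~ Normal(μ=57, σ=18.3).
4.3258 nats

We have X ~ Normal(μ=57, σ=18.3).

The differential entropy measures the uncertainty or information content of the distribution.

For a Normal distribution with μ=57, σ=18.3:
h(X) = 4.3258 nats

(In bits, this would be 6.2409 bits.)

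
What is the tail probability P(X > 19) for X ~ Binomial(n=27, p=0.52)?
0.016320

We have X ~ Binomial(n=27, p=0.52).

P(X > 19) = 1 - P(X ≤ 19)
                = 1 - F(19)
                = 1 - 0.983680
                = 0.016320

So there's approximately a 1.6% chance that X exceeds 19.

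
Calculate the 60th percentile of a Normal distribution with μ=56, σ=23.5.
61.9537

We have X ~ Normal(μ=56, σ=23.5).

We want to find x such that P(X ≤ x) = 0.6.

This is the 60th percentile, which means 60% of values fall below this point.

Using the inverse CDF (quantile function):
x = F⁻¹(0.6) = 61.9537

Verification: P(X ≤ 61.9537) = 0.6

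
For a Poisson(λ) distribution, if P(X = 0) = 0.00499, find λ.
λ = 5.3003

For a Poisson(λ) distribution, the PMF at 0 is:
P(X = 0) = λ^0 e^(-λ) / 0! = e^(-λ)

Given P(X = 0) = 0.00499:
e^(-λ) = 0.00499
-λ = ln(0.00499)
λ = -ln(0.00499) = 5.3003

Verification: e^(-5.3003) = 0.00499 ✓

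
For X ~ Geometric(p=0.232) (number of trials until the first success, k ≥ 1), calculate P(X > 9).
0.092950

We have X ~ Geometric(p=0.232) (number of trials until the first success, k ≥ 1).

P(X > 9) = 1 - P(X ≤ 9)
                = 1 - F(9)
                = 1 - 0.907050
                = 0.092950

So there's approximately a 9.3% chance that X exceeds 9.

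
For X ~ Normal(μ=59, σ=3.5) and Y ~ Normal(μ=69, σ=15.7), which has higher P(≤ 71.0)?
X has higher probability (P(X ≤ 71.0) = 0.9997 > P(Y ≤ 71.0) = 0.5507)

Compute P(≤ 71.0) for each distribution:

X ~ Normal(μ=59, σ=3.5):
P(X ≤ 71.0) = 0.9997

Y ~ Normal(μ=69, σ=15.7):
P(Y ≤ 71.0) = 0.5507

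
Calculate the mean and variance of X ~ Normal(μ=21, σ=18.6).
E[X] = 21.0000, Var(X) = 345.9600

We have X ~ Normal(μ=21, σ=18.6).

For a Normal distribution with μ=21, σ=18.6:

Expected value:
E[X] = 21.0000

Variance:
Var(X) = 345.9600

Standard deviation:
σ = √Var(X) = 18.6000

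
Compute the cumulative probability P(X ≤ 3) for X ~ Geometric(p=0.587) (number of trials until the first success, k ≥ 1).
0.929555

We have X ~ Geometric(p=0.587) (number of trials until the first success, k ≥ 1).

The CDF gives us P(X ≤ k).

Using the CDF:
P(X ≤ 3) = 0.929555

This means there's approximately a 93.0% chance that X is at most 3.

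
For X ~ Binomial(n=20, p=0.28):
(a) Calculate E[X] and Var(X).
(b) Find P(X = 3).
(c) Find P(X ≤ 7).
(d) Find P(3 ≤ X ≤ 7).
(a) E[X] = 5.6000, Var(X) = 4.0320
(b) P(X = 3) = 0.093979
(c) P(X ≤ 7) = 0.829272
(d) P(3 ≤ X ≤ 7) = 0.776692

We have X ~ Binomial(n=20, p=0.28).

(a) Moments:
E[X] = 5.6000
Var(X) = 4.0320
σ = √Var(X) = 2.0080

(b) Point probability using PMF:
P(X = 3) = 0.093979

(c) Cumulative probability using CDF:
P(X ≤ 7) = F(7) = 0.829272

(d) Range probability:
P(3 ≤ X ≤ 7) = P(X ≤ 7) - P(X ≤ 2)
                   = F(7) - F(2)
                   = 0.829272 - 0.052580
                   = 0.776692

This means approximately 77.7% of outcomes fall in the interval [3, 7].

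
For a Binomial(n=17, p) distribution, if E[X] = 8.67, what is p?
p = 0.51

For a Binomial(n, p) distribution:
E[X] = n × p

Given n = 17 and E[X] = 8.67:
8.67 = 17 × p
p = 8.67 / 17 = 0.51

Verification: Binomial(17, 0.51) has E[X] = 8.67 ✓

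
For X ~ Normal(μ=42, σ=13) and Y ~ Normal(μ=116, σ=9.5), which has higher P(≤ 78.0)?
X has higher probability (P(X ≤ 78.0) = 0.9972 > P(Y ≤ 78.0) = 0.0000)

Compute P(≤ 78.0) for each distribution:

X ~ Normal(μ=42, σ=13):
P(X ≤ 78.0) = 0.9972

Y ~ Normal(μ=116, σ=9.5):
P(Y ≤ 78.0) = 0.0000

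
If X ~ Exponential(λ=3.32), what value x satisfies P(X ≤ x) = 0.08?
0.0251

We have X ~ Exponential(λ=3.32).

We want to find x such that P(X ≤ x) = 0.08.

This is the 8th percentile, which means 8% of values fall below this point.

Using the inverse CDF (quantile function):
x = F⁻¹(0.08) = 0.0251

Verification: P(X ≤ 0.0251) = 0.08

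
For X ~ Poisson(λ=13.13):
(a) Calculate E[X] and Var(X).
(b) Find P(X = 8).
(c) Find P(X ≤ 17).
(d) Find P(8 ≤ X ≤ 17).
(a) E[X] = 13.1300, Var(X) = 13.1300
(b) P(X = 8) = 0.043482
(c) P(X ≤ 17) = 0.883176
(d) P(8 ≤ X ≤ 17) = 0.832698

We have X ~ Poisson(λ=13.13).

(a) Moments:
E[X] = 13.1300
Var(X) = 13.1300
σ = √Var(X) = 3.6235

(b) Point probability using PMF:
P(X = 8) = 0.043482

(c) Cumulative probability using CDF:
P(X ≤ 17) = F(17) = 0.883176

(d) Range probability:
P(8 ≤ X ≤ 17) = P(X ≤ 17) - P(X ≤ 7)
                   = F(17) - F(7)
                   = 0.883176 - 0.050478
                   = 0.832698

This means approximately 83.3% of outcomes fall in the interval [8, 17].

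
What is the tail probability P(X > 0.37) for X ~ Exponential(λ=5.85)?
0.114807

We have X ~ Exponential(λ=5.85).

P(X > 0.37) = 1 - P(X ≤ 0.37)
                = 1 - F(0.37)
                = 1 - 0.885193
                = 0.114807

So there's approximately a 11.5% chance that X exceeds 0.37.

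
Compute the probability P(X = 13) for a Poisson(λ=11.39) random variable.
0.098608

We have X ~ Poisson(λ=11.39).

For a Poisson distribution, the PMF gives us the probability of each outcome.

Using the PMF formula:
P(X = 13) = 0.098608

Rounded to 4 decimal places: 0.0986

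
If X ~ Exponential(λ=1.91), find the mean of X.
0.5236

We have X ~ Exponential(λ=1.91).

For an Exponential distribution with λ=1.91:
E[X] = 0.5236

This is the expected (average) value of X.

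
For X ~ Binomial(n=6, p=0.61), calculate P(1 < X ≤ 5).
0.911939

We have X ~ Binomial(n=6, p=0.61).

To find P(1 < X ≤ 5), we use:
P(1 < X ≤ 5) = P(X ≤ 5) - P(X ≤ 1)
                 = F(5) - F(1)
                 = 0.948480 - 0.036541
                 = 0.911939

So there's approximately a 91.2% chance that X falls in this range.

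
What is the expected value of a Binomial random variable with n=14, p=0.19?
2.6600

We have X ~ Binomial(n=14, p=0.19).

For a Binomial distribution with n=14, p=0.19:
E[X] = 2.6600

This is the expected (average) value of X.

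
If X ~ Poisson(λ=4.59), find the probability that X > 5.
0.312516

We have X ~ Poisson(λ=4.59).

P(X > 5) = 1 - P(X ≤ 5)
                = 1 - F(5)
                = 1 - 0.687484
                = 0.312516

So there's approximately a 31.3% chance that X exceeds 5.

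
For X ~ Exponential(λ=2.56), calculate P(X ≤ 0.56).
0.761551

We have X ~ Exponential(λ=2.56).

The CDF gives us P(X ≤ k).

Using the CDF:
P(X ≤ 0.56) = 0.761551

This means there's approximately a 76.2% chance that X is at most 0.56.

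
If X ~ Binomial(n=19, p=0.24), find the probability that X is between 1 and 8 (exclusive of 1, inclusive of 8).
0.939686

We have X ~ Binomial(n=19, p=0.24).

To find P(1 < X ≤ 8), we use:
P(1 < X ≤ 8) = P(X ≤ 8) - P(X ≤ 1)
                 = F(8) - F(1)
                 = 0.977754 - 0.038068
                 = 0.939686

So there's approximately a 94.0% chance that X falls in this range.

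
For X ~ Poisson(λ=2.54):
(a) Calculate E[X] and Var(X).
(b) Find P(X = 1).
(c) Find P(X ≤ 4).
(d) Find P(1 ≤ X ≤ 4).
(a) E[X] = 2.5400, Var(X) = 2.5400
(b) P(X = 1) = 0.200321
(c) P(X ≤ 4) = 0.885770
(d) P(1 ≤ X ≤ 4) = 0.806904

We have X ~ Poisson(λ=2.54).

(a) Moments:
E[X] = 2.5400
Var(X) = 2.5400
σ = √Var(X) = 1.5937

(b) Point probability using PMF:
P(X = 1) = 0.200321

(c) Cumulative probability using CDF:
P(X ≤ 4) = F(4) = 0.885770

(d) Range probability:
P(1 ≤ X ≤ 4) = P(X ≤ 4) - P(X ≤ 0)
                   = F(4) - F(0)
                   = 0.885770 - 0.078866
                   = 0.806904

This means approximately 80.7% of outcomes fall in the interval [1, 4].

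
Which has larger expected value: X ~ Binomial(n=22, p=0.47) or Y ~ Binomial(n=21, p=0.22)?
X has larger mean (10.3400 > 4.6200)

Compute the expected value for each distribution:

X ~ Binomial(n=22, p=0.47):
E[X] = 10.3400

Y ~ Binomial(n=21, p=0.22):
E[Y] = 4.6200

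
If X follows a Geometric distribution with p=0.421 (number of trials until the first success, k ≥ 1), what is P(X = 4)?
0.081718

We have X ~ Geometric(p=0.421) (number of trials until the first success, k ≥ 1).

For a Geometric distribution, the PMF gives us the probability of each outcome.

Using the PMF formula:
P(X = 4) = 0.081718

Rounded to 4 decimal places: 0.0817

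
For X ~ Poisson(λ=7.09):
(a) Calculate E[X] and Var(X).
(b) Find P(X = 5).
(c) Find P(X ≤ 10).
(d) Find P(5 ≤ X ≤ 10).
(a) E[X] = 7.0900, Var(X) = 7.0900
(b) P(X = 5) = 0.124423
(c) P(X ≤ 10) = 0.894968
(d) P(5 ≤ X ≤ 10) = 0.730029

We have X ~ Poisson(λ=7.09).

(a) Moments:
E[X] = 7.0900
Var(X) = 7.0900
σ = √Var(X) = 2.6627

(b) Point probability using PMF:
P(X = 5) = 0.124423

(c) Cumulative probability using CDF:
P(X ≤ 10) = F(10) = 0.894968

(d) Range probability:
P(5 ≤ X ≤ 10) = P(X ≤ 10) - P(X ≤ 4)
                   = F(10) - F(4)
                   = 0.894968 - 0.164938
                   = 0.730029

This means approximately 73.0% of outcomes fall in the interval [5, 10].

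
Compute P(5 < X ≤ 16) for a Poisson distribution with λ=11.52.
0.895303

We have X ~ Poisson(λ=11.52).

To find P(5 < X ≤ 16), we use:
P(5 < X ≤ 16) = P(X ≤ 16) - P(X ≤ 5)
                 = F(16) - F(5)
                 = 0.922692 - 0.027388
                 = 0.895303

So there's approximately a 89.5% chance that X falls in this range.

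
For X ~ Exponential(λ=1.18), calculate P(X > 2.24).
0.071133

We have X ~ Exponential(λ=1.18).

P(X > 2.24) = 1 - P(X ≤ 2.24)
                = 1 - F(2.24)
                = 1 - 0.928867
                = 0.071133

So there's approximately a 7.1% chance that X exceeds 2.24.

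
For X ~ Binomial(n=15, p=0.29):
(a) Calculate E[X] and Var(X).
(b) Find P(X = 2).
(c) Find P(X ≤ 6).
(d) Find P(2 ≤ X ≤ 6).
(a) E[X] = 4.3500, Var(X) = 3.0885
(b) P(X = 2) = 0.102883
(c) P(X ≤ 6) = 0.886974
(d) P(2 ≤ X ≤ 6) = 0.845117

We have X ~ Binomial(n=15, p=0.29).

(a) Moments:
E[X] = 4.3500
Var(X) = 3.0885
σ = √Var(X) = 1.7574

(b) Point probability using PMF:
P(X = 2) = 0.102883

(c) Cumulative probability using CDF:
P(X ≤ 6) = F(6) = 0.886974

(d) Range probability:
P(2 ≤ X ≤ 6) = P(X ≤ 6) - P(X ≤ 1)
                   = F(6) - F(1)
                   = 0.886974 - 0.041857
                   = 0.845117

This means approximately 84.5% of outcomes fall in the interval [2, 6].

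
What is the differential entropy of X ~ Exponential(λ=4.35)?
-0.4702 nats

We have X ~ Exponential(λ=4.35).

The differential entropy measures the uncertainty or information content of the distribution.

For an Exponential distribution with λ=4.35:
h(X) = -0.4702 nats

(In bits, this would be -0.6783 bits.)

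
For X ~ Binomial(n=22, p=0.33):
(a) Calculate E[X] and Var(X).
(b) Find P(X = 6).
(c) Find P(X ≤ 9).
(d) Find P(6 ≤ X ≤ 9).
(a) E[X] = 7.2600, Var(X) = 4.8642
(b) P(X = 6) = 0.158889
(c) P(X ≤ 9) = 0.845168
(d) P(6 ≤ X ≤ 9) = 0.629529

We have X ~ Binomial(n=22, p=0.33).

(a) Moments:
E[X] = 7.2600
Var(X) = 4.8642
σ = √Var(X) = 2.2055

(b) Point probability using PMF:
P(X = 6) = 0.158889

(c) Cumulative probability using CDF:
P(X ≤ 9) = F(9) = 0.845168

(d) Range probability:
P(6 ≤ X ≤ 9) = P(X ≤ 9) - P(X ≤ 5)
                   = F(9) - F(5)
                   = 0.845168 - 0.215639
                   = 0.629529

This means approximately 63.0% of outcomes fall in the interval [6, 9].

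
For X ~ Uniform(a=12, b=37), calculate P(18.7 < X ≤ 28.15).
0.378000

We have X ~ Uniform(a=12, b=37).

To find P(18.7 < X ≤ 28.15), we use:
P(18.7 < X ≤ 28.15) = P(X ≤ 28.15) - P(X ≤ 18.7)
                 = F(28.15) - F(18.7)
                 = 0.646000 - 0.268000
                 = 0.378000

So there's approximately a 37.8% chance that X falls in this range.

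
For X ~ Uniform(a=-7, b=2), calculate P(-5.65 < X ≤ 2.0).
0.850000

We have X ~ Uniform(a=-7, b=2).

To find P(-5.65 < X ≤ 2.0), we use:
P(-5.65 < X ≤ 2.0) = P(X ≤ 2.0) - P(X ≤ -5.65)
                 = F(2.0) - F(-5.65)
                 = 1.000000 - 0.150000
                 = 0.850000

So there's approximately a 85.0% chance that X falls in this range.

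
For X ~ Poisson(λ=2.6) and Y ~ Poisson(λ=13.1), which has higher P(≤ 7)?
X has higher probability (P(X ≤ 7) = 0.9947 > P(Y ≤ 7) = 0.0513)

Compute P(≤ 7) for each distribution:

X ~ Poisson(λ=2.6):
P(X ≤ 7) = 0.9947

Y ~ Poisson(λ=13.1):
P(Y ≤ 7) = 0.0513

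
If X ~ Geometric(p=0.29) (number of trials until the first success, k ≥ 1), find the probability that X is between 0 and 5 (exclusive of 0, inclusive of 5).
0.819577

We have X ~ Geometric(p=0.29) (number of trials until the first success, k ≥ 1).

To find P(0 < X ≤ 5), we use:
P(0 < X ≤ 5) = P(X ≤ 5) - P(X ≤ 0)
                 = F(5) - F(0)
                 = 0.819577 - 0.000000
                 = 0.819577

So there's approximately a 82.0% chance that X falls in this range.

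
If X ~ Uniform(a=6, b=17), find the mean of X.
11.5000

We have X ~ Uniform(a=6, b=17).

For a Uniform distribution with a=6, b=17:
E[X] = 11.5000

This is the expected (average) value of X.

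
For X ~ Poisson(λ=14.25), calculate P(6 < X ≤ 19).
0.900620

We have X ~ Poisson(λ=14.25).

To find P(6 < X ≤ 19), we use:
P(6 < X ≤ 19) = P(X ≤ 19) - P(X ≤ 6)
                 = F(19) - F(6)
                 = 0.912823 - 0.012203
                 = 0.900620

So there's approximately a 90.1% chance that X falls in this range.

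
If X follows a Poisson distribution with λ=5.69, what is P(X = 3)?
0.103765

We have X ~ Poisson(λ=5.69).

For a Poisson distribution, the PMF gives us the probability of each outcome.

Using the PMF formula:
P(X = 3) = 0.103765

Rounded to 4 decimal places: 0.1038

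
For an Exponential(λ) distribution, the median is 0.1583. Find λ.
λ = 4.3787

For X ~ Exponential(λ), the CDF is F(x) = 1 - e^(-λx).
The median m satisfies F(m) = 0.5:
1 - e^(-λm) = 0.5
e^(-λm) = 0.5
λm = ln(2)
m = ln(2) / λ

Given m = 0.1583:
λ = ln(2) / 0.1583 = 0.693147 / 0.1583 = 4.3787

Verification: ln(2) / 4.3787 = 0.1583 ✓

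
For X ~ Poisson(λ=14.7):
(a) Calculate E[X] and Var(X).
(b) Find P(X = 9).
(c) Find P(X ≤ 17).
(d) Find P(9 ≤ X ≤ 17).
(a) E[X] = 14.7000, Var(X) = 14.7000
(b) P(X = 9) = 0.036472
(c) P(X ≤ 17) = 0.773750
(d) P(9 ≤ X ≤ 17) = 0.730045

We have X ~ Poisson(λ=14.7).

(a) Moments:
E[X] = 14.7000
Var(X) = 14.7000
σ = √Var(X) = 3.8341

(b) Point probability using PMF:
P(X = 9) = 0.036472

(c) Cumulative probability using CDF:
P(X ≤ 17) = F(17) = 0.773750

(d) Range probability:
P(9 ≤ X ≤ 17) = P(X ≤ 17) - P(X ≤ 8)
                   = F(17) - F(8)
                   = 0.773750 - 0.043704
                   = 0.730045

This means approximately 73.0% of outcomes fall in the interval [9, 17].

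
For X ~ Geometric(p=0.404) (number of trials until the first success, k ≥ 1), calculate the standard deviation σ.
1.9109

We have X ~ Geometric(p=0.404) (number of trials until the first success, k ≥ 1).

For a Geometric distribution with p=0.404 (number of trials until the first success, k ≥ 1):
σ = √Var(X) = 1.9109

The standard deviation is the square root of the variance.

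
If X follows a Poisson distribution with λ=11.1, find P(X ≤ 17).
0.965371

We have X ~ Poisson(λ=11.1).

The CDF gives us P(X ≤ k).

Using the CDF:
P(X ≤ 17) = 0.965371

This means there's approximately a 96.5% chance that X is at most 17.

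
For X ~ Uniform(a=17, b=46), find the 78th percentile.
39.6200

We have X ~ Uniform(a=17, b=46).

We want to find x such that P(X ≤ x) = 0.78.

This is the 78th percentile, which means 78% of values fall below this point.

Using the inverse CDF (quantile function):
x = F⁻¹(0.78) = 39.6200

Verification: P(X ≤ 39.6200) = 0.78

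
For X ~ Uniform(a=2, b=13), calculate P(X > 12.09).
0.082727

We have X ~ Uniform(a=2, b=13).

P(X > 12.09) = 1 - P(X ≤ 12.09)
                = 1 - F(12.09)
                = 1 - 0.917273
                = 0.082727

So there's approximately a 8.3% chance that X exceeds 12.09.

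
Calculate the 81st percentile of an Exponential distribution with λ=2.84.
0.5848

We have X ~ Exponential(λ=2.84).

We want to find x such that P(X ≤ x) = 0.81.

This is the 81st percentile, which means 81% of values fall below this point.

Using the inverse CDF (quantile function):
x = F⁻¹(0.81) = 0.5848

Verification: P(X ≤ 0.5848) = 0.81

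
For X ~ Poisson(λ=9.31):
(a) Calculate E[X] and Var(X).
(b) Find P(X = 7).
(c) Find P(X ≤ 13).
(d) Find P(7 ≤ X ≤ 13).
(a) E[X] = 9.3100, Var(X) = 9.3100
(b) P(X = 7) = 0.108877
(c) P(X ≤ 13) = 0.909449
(d) P(7 ≤ X ≤ 13) = 0.729466

We have X ~ Poisson(λ=9.31).

(a) Moments:
E[X] = 9.3100
Var(X) = 9.3100
σ = √Var(X) = 3.0512

(b) Point probability using PMF:
P(X = 7) = 0.108877

(c) Cumulative probability using CDF:
P(X ≤ 13) = F(13) = 0.909449

(d) Range probability:
P(7 ≤ X ≤ 13) = P(X ≤ 13) - P(X ≤ 6)
                   = F(13) - F(6)
                   = 0.909449 - 0.179983
                   = 0.729466

This means approximately 72.9% of outcomes fall in the interval [7, 13].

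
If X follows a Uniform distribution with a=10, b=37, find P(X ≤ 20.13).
0.375185

We have X ~ Uniform(a=10, b=37).

The CDF gives us P(X ≤ k).

Using the CDF:
P(X ≤ 20.13) = 0.375185

This means there's approximately a 37.5% chance that X is at most 20.13.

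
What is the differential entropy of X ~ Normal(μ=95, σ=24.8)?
4.6298 nats

We have X ~ Normal(μ=95, σ=24.8).

The differential entropy measures the uncertainty or information content of the distribution.

For a Normal distribution with μ=95, σ=24.8:
h(X) = 4.6298 nats

(In bits, this would be 6.6794 bits.)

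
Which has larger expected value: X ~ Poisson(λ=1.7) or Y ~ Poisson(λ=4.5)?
Y has larger mean (4.5000 > 1.7000)

Compute the expected value for each distribution:

X ~ Poisson(λ=1.7):
E[X] = 1.7000

Y ~ Poisson(λ=4.5):
E[Y] = 4.5000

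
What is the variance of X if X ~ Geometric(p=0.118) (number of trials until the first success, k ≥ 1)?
63.3439

We have X ~ Geometric(p=0.118) (number of trials until the first success, k ≥ 1).

For a Geometric distribution with p=0.118 (number of trials until the first success, k ≥ 1):
Var(X) = 63.3439

The variance measures the spread of the distribution around the mean.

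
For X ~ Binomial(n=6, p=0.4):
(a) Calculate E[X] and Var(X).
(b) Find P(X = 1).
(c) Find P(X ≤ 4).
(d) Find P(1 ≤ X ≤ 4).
(a) E[X] = 2.4000, Var(X) = 1.4400
(b) P(X = 1) = 0.186624
(c) P(X ≤ 4) = 0.959040
(d) P(1 ≤ X ≤ 4) = 0.912384

We have X ~ Binomial(n=6, p=0.4).

(a) Moments:
E[X] = 2.4000
Var(X) = 1.4400
σ = √Var(X) = 1.2000

(b) Point probability using PMF:
P(X = 1) = 0.186624

(c) Cumulative probability using CDF:
P(X ≤ 4) = F(4) = 0.959040

(d) Range probability:
P(1 ≤ X ≤ 4) = P(X ≤ 4) - P(X ≤ 0)
                   = F(4) - F(0)
                   = 0.959040 - 0.046656
                   = 0.912384

This means approximately 91.2% of outcomes fall in the interval [1, 4].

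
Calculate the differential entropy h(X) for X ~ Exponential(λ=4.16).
-0.4255 nats

We have X ~ Exponential(λ=4.16).

The differential entropy measures the uncertainty or information content of the distribution.

For an Exponential distribution with λ=4.16:
h(X) = -0.4255 nats

(In bits, this would be -0.6139 bits.)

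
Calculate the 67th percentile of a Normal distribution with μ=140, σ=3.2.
141.4077

We have X ~ Normal(μ=140, σ=3.2).

We want to find x such that P(X ≤ x) = 0.67.

This is the 67th percentile, which means 67% of values fall below this point.

Using the inverse CDF (quantile function):
x = F⁻¹(0.67) = 141.4077

Verification: P(X ≤ 141.4077) = 0.67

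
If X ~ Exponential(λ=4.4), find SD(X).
0.2273

We have X ~ Exponential(λ=4.4).

For an Exponential distribution with λ=4.4:
σ = √Var(X) = 0.2273

The standard deviation is the square root of the variance.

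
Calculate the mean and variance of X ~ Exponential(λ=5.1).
E[X] = 0.1961, Var(X) = 0.0384

We have X ~ Exponential(λ=5.1).

For an Exponential distribution with λ=5.1:

Expected value:
E[X] = 0.1961

Variance:
Var(X) = 0.0384

Standard deviation:
σ = √Var(X) = 0.1961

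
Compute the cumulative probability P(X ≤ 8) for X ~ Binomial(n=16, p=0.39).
0.875833

We have X ~ Binomial(n=16, p=0.39).

The CDF gives us P(X ≤ k).

Using the CDF:
P(X ≤ 8) = 0.875833

This means there's approximately a 87.6% chance that X is at most 8.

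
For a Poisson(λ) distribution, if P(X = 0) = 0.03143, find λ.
λ = 3.4600

For a Poisson(λ) distribution, the PMF at 0 is:
P(X = 0) = λ^0 e^(-λ) / 0! = e^(-λ)

Given P(X = 0) = 0.03143:
e^(-λ) = 0.03143
-λ = ln(0.03143)
λ = -ln(0.03143) = 3.4600

Verification: e^(-3.4600) = 0.03143 ✓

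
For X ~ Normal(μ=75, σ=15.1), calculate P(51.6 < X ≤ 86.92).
0.724452

We have X ~ Normal(μ=75, σ=15.1).

To find P(51.6 < X ≤ 86.92), we use:
P(51.6 < X ≤ 86.92) = P(X ≤ 86.92) - P(X ≤ 51.6)
                 = F(86.92) - F(51.6)
                 = 0.785062 - 0.060611
                 = 0.724452

So there's approximately a 72.4% chance that X falls in this range.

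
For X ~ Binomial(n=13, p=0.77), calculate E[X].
10.0100

We have X ~ Binomial(n=13, p=0.77).

For a Binomial distribution with n=13, p=0.77:
E[X] = 10.0100

This is the expected (average) value of X.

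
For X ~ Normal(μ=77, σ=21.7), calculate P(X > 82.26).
0.404237

We have X ~ Normal(μ=77, σ=21.7).

P(X > 82.26) = 1 - P(X ≤ 82.26)
                = 1 - F(82.26)
                = 1 - 0.595763
                = 0.404237

So there's approximately a 40.4% chance that X exceeds 82.26.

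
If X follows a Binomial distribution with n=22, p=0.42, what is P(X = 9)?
0.170032

We have X ~ Binomial(n=22, p=0.42).

For a Binomial distribution, the PMF gives us the probability of each outcome.

Using the PMF formula:
P(X = 9) = 0.170032

Rounded to 4 decimal places: 0.1700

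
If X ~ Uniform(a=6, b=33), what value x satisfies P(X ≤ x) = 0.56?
21.1200

We have X ~ Uniform(a=6, b=33).

We want to find x such that P(X ≤ x) = 0.56.

This is the 56th percentile, which means 56% of values fall below this point.

Using the inverse CDF (quantile function):
x = F⁻¹(0.56) = 21.1200

Verification: P(X ≤ 21.1200) = 0.56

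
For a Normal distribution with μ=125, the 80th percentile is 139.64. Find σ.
σ = 17.3950

For X ~ Normal(μ, σ), the p-th percentile satisfies x = μ + z_p × σ,
where z_p = Φ⁻¹(p) is the standard normal quantile.

Step 1: z_{0.8} = Φ⁻¹(0.8) = 0.8416

Step 2: Solve for σ:
139.64 = 125 + 0.8416 × σ
σ = (139.64 - 125) / 0.8416
σ = 14.64 / 0.8416
σ = 17.3950

Verification: μ + z × σ = 125 + 0.8416 × 17.3950 = 139.64 ✓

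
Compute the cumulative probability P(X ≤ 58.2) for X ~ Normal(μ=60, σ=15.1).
0.452556

We have X ~ Normal(μ=60, σ=15.1).

The CDF gives us P(X ≤ k).

Using the CDF:
P(X ≤ 58.2) = 0.452556

This means there's approximately a 45.3% chance that X is at most 58.2.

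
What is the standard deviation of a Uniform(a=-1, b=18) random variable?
5.4848

We have X ~ Uniform(a=-1, b=18).

For a Uniform distribution with a=-1, b=18:
σ = √Var(X) = 5.4848

The standard deviation is the square root of the variance.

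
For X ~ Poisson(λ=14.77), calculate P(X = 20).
0.038633

We have X ~ Poisson(λ=14.77).

For a Poisson distribution, the PMF gives us the probability of each outcome.

Using the PMF formula:
P(X = 20) = 0.038633

Rounded to 4 decimal places: 0.0386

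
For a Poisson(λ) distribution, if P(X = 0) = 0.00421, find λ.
λ = 5.4703

For a Poisson(λ) distribution, the PMF at 0 is:
P(X = 0) = λ^0 e^(-λ) / 0! = e^(-λ)

Given P(X = 0) = 0.00421:
e^(-λ) = 0.00421
-λ = ln(0.00421)
λ = -ln(0.00421) = 5.4703

Verification: e^(-5.4703) = 0.00421 ✓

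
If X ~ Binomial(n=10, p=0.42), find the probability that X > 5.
0.201609

We have X ~ Binomial(n=10, p=0.42).

P(X > 5) = 1 - P(X ≤ 5)
                = 1 - F(5)
                = 1 - 0.798391
                = 0.201609

So there's approximately a 20.2% chance that X exceeds 5.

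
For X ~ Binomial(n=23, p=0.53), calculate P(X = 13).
0.156681

We have X ~ Binomial(n=23, p=0.53).

For a Binomial distribution, the PMF gives us the probability of each outcome.

Using the PMF formula:
P(X = 13) = 0.156681

Rounded to 4 decimal places: 0.1567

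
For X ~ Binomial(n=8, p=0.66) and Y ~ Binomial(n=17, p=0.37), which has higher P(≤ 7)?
X has higher probability (P(X ≤ 7) = 0.9640 > P(Y ≤ 7) = 0.7324)

Compute P(≤ 7) for each distribution:

X ~ Binomial(n=8, p=0.66):
P(X ≤ 7) = 0.9640

Y ~ Binomial(n=17, p=0.37):
P(Y ≤ 7) = 0.7324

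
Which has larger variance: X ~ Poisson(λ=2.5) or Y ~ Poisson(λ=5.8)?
Y has larger variance (5.8000 > 2.5000)

Compute the variance for each distribution:

X ~ Poisson(λ=2.5):
Var(X) = 2.5000

Y ~ Poisson(λ=5.8):
Var(Y) = 5.8000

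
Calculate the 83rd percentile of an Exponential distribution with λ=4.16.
0.4260

We have X ~ Exponential(λ=4.16).

We want to find x such that P(X ≤ x) = 0.83.

This is the 83rd percentile, which means 83% of values fall below this point.

Using the inverse CDF (quantile function):
x = F⁻¹(0.83) = 0.4260

Verification: P(X ≤ 0.4260) = 0.83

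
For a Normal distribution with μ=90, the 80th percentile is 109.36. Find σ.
σ = 23.0032

For X ~ Normal(μ, σ), the p-th percentile satisfies x = μ + z_p × σ,
where z_p = Φ⁻¹(p) is the standard normal quantile.

Step 1: z_{0.8} = Φ⁻¹(0.8) = 0.8416

Step 2: Solve for σ:
109.36 = 90 + 0.8416 × σ
σ = (109.36 - 90) / 0.8416
σ = 19.36 / 0.8416
σ = 23.0032

Verification: μ + z × σ = 90 + 0.8416 × 23.0032 = 109.36 ✓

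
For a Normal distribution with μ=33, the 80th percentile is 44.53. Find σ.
σ = 13.6997

For X ~ Normal(μ, σ), the p-th percentile satisfies x = μ + z_p × σ,
where z_p = Φ⁻¹(p) is the standard normal quantile.

Step 1: z_{0.8} = Φ⁻¹(0.8) = 0.8416

Step 2: Solve for σ:
44.53 = 33 + 0.8416 × σ
σ = (44.53 - 33) / 0.8416
σ = 11.53 / 0.8416
σ = 13.6997

Verification: μ + z × σ = 33 + 0.8416 × 13.6997 = 44.53 ✓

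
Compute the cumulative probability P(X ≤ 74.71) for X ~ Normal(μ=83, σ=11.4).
0.233554

We have X ~ Normal(μ=83, σ=11.4).

The CDF gives us P(X ≤ k).

Using the CDF:
P(X ≤ 74.71) = 0.233554

This means there's approximately a 23.4% chance that X is at most 74.71.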